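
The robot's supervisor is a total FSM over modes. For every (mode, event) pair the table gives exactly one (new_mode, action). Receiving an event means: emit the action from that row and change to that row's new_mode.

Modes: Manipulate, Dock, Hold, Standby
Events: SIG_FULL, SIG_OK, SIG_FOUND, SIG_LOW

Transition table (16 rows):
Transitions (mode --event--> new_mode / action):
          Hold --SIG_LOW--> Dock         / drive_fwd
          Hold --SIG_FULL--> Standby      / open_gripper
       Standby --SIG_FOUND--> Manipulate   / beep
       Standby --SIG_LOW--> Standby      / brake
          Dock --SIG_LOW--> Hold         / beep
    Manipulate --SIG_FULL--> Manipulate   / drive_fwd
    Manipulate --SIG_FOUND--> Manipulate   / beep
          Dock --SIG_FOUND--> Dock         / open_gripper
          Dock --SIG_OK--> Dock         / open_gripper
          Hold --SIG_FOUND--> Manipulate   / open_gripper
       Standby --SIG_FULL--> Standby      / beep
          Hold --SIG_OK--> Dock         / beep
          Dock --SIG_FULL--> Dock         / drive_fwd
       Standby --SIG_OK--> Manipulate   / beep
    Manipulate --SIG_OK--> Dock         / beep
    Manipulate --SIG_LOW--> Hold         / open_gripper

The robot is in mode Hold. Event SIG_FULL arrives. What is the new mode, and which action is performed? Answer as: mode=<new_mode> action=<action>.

mode=Standby action=open_gripper

current mode = Hold; filter table to that mode:
  (Hold, SIG_LOW) → (Dock, drive_fwd)
  (Hold, SIG_FULL) → (Standby, open_gripper)  ← event matches
  (Hold, SIG_FOUND) → (Manipulate, open_gripper)
  (Hold, SIG_OK) → (Dock, beep)
event = SIG_FULL selects (Standby, open_gripper)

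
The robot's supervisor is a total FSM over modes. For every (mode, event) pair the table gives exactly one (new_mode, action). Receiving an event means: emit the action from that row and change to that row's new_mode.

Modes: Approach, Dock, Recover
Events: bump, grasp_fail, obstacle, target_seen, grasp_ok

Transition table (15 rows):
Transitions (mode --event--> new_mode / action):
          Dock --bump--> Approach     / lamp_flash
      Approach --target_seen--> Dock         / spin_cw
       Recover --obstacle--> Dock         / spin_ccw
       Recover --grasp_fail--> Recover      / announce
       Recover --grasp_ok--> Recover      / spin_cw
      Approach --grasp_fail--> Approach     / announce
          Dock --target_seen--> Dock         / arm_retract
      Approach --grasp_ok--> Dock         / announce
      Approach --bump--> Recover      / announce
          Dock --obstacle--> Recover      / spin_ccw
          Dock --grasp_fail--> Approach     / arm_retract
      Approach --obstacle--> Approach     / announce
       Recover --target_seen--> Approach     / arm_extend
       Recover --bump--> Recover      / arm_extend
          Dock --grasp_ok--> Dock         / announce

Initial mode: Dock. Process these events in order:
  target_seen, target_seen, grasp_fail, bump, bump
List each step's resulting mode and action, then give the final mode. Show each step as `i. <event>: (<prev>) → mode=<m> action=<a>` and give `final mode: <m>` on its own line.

1. target_seen: (Dock) → mode=Dock action=arm_retract
2. target_seen: (Dock) → mode=Dock action=arm_retract
3. grasp_fail: (Dock) → mode=Approach action=arm_retract
4. bump: (Approach) → mode=Recover action=announce
5. bump: (Recover) → mode=Recover action=arm_extend

final mode: Recover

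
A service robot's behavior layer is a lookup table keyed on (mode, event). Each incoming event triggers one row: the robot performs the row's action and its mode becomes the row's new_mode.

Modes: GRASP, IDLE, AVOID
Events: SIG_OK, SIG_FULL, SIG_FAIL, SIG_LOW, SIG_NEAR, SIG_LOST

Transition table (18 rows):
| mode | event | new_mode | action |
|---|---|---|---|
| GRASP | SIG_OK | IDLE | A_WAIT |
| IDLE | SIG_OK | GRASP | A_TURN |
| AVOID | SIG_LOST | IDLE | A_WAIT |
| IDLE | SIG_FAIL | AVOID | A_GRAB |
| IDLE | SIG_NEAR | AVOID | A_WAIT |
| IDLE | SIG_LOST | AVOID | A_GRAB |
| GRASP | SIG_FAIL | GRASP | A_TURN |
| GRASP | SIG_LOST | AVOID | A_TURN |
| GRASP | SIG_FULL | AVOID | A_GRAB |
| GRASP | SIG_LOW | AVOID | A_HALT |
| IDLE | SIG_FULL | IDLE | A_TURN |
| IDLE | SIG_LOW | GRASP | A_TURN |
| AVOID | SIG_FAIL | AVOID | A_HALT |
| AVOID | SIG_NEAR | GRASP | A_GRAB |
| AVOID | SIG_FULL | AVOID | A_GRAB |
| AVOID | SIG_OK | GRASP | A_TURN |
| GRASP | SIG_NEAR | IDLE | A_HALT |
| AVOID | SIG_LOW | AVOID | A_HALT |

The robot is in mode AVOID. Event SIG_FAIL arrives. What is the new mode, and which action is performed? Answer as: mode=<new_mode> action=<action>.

current mode = AVOID; filter table to that mode:
  (AVOID, SIG_LOST) → (IDLE, A_WAIT)
  (AVOID, SIG_FAIL) → (AVOID, A_HALT)  ← event matches
  (AVOID, SIG_NEAR) → (GRASP, A_GRAB)
  (AVOID, SIG_FULL) → (AVOID, A_GRAB)
  (AVOID, SIG_OK) → (GRASP, A_TURN)
  (AVOID, SIG_LOW) → (AVOID, A_HALT)
event = SIG_FAIL selects (AVOID, A_HALT)

mode=AVOID action=A_HALT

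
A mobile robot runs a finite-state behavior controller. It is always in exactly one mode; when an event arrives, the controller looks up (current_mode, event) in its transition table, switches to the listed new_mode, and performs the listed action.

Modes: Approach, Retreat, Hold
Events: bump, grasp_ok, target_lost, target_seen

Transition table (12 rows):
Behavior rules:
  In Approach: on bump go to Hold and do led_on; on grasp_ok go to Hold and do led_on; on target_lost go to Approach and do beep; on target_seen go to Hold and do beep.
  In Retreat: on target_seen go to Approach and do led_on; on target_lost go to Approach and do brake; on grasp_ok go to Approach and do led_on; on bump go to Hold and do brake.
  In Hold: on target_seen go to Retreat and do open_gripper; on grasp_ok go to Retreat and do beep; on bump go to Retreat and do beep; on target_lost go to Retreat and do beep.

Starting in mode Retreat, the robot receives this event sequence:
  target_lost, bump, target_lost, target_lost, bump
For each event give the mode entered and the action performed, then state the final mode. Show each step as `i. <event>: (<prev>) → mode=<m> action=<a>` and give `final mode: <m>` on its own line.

final mode: Hold

1. target_lost: (Retreat) → mode=Approach action=brake
2. bump: (Approach) → mode=Hold action=led_on
3. target_lost: (Hold) → mode=Retreat action=beep
4. target_lost: (Retreat) → mode=Approach action=brake
5. bump: (Approach) → mode=Hold action=led_on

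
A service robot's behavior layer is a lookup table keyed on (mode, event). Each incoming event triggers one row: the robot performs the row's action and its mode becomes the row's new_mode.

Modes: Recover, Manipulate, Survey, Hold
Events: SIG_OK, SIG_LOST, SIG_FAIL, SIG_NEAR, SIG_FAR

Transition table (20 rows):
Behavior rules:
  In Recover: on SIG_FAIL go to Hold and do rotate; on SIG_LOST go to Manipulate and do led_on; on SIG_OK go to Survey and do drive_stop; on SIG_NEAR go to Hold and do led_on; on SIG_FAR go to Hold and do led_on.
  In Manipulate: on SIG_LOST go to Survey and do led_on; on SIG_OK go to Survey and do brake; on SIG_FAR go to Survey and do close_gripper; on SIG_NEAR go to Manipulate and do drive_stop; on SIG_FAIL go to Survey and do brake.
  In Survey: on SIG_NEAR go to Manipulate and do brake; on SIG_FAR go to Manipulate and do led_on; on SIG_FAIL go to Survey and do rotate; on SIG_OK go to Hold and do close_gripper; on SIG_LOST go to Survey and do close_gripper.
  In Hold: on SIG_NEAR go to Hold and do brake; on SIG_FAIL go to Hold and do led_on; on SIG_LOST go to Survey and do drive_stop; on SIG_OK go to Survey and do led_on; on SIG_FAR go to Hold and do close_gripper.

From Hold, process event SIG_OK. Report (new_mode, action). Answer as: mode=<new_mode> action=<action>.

mode=Survey action=led_on

current mode = Hold; filter table to that mode:
  (Hold, SIG_NEAR) → (Hold, brake)
  (Hold, SIG_FAIL) → (Hold, led_on)
  (Hold, SIG_LOST) → (Survey, drive_stop)
  (Hold, SIG_OK) → (Survey, led_on)  ← event matches
  (Hold, SIG_FAR) → (Hold, close_gripper)
event = SIG_OK selects (Survey, led_on)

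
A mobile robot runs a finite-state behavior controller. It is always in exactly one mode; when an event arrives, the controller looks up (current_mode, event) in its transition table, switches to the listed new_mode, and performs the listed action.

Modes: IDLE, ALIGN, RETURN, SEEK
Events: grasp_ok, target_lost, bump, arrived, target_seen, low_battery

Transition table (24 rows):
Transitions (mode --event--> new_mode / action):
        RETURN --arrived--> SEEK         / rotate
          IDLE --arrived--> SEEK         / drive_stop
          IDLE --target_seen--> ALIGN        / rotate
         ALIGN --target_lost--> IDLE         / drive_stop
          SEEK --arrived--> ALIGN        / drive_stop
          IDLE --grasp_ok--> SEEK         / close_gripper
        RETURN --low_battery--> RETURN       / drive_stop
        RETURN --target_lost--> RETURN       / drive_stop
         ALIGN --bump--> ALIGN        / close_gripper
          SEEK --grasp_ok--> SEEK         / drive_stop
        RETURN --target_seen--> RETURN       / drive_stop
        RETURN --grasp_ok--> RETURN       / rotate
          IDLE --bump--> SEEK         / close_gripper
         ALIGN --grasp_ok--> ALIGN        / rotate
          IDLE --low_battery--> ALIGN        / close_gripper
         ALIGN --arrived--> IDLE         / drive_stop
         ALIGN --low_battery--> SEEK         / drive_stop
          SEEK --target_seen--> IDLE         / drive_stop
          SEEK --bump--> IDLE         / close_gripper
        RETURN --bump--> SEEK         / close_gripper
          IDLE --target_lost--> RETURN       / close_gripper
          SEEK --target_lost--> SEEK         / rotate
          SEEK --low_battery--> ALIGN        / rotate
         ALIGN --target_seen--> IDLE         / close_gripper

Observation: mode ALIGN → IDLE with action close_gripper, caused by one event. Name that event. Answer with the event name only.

try grasp_ok: (ALIGN, grasp_ok) → (ALIGN, rotate)
try target_lost: (ALIGN, target_lost) → (IDLE, drive_stop)
try bump: (ALIGN, bump) → (ALIGN, close_gripper)
try arrived: (ALIGN, arrived) → (IDLE, drive_stop)
try target_seen: (ALIGN, target_seen) → (IDLE, close_gripper)  ← matches
try low_battery: (ALIGN, low_battery) → (SEEK, drive_stop)

target_seen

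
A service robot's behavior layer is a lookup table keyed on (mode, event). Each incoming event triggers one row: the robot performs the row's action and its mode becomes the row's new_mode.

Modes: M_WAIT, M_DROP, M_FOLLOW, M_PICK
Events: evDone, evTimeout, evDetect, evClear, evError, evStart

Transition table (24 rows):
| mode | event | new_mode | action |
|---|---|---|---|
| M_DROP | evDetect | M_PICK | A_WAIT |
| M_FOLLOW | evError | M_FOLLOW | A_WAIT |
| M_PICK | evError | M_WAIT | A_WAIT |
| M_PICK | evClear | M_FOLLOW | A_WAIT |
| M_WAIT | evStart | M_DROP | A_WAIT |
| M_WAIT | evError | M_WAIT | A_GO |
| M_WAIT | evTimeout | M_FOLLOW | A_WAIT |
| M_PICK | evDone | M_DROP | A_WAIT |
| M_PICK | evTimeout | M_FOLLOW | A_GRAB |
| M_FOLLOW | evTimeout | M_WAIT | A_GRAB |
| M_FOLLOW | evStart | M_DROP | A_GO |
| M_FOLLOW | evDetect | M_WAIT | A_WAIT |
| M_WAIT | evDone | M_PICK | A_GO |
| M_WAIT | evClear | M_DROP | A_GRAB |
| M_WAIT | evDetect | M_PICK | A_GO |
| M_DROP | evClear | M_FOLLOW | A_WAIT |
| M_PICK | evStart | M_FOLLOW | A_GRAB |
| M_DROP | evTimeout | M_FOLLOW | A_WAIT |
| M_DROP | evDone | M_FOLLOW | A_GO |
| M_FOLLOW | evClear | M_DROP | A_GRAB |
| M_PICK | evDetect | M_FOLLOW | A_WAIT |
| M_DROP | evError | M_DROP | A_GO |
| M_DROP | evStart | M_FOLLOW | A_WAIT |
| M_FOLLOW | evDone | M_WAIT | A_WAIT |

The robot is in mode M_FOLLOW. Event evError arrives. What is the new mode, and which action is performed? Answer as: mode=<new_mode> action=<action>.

mode=M_FOLLOW action=A_WAIT

current mode = M_FOLLOW; filter table to that mode:
  (M_FOLLOW, evError) → (M_FOLLOW, A_WAIT)  ← event matches
  (M_FOLLOW, evTimeout) → (M_WAIT, A_GRAB)
  (M_FOLLOW, evStart) → (M_DROP, A_GO)
  (M_FOLLOW, evDetect) → (M_WAIT, A_WAIT)
  (M_FOLLOW, evClear) → (M_DROP, A_GRAB)
  (M_FOLLOW, evDone) → (M_WAIT, A_WAIT)
event = evError selects (M_FOLLOW, A_WAIT)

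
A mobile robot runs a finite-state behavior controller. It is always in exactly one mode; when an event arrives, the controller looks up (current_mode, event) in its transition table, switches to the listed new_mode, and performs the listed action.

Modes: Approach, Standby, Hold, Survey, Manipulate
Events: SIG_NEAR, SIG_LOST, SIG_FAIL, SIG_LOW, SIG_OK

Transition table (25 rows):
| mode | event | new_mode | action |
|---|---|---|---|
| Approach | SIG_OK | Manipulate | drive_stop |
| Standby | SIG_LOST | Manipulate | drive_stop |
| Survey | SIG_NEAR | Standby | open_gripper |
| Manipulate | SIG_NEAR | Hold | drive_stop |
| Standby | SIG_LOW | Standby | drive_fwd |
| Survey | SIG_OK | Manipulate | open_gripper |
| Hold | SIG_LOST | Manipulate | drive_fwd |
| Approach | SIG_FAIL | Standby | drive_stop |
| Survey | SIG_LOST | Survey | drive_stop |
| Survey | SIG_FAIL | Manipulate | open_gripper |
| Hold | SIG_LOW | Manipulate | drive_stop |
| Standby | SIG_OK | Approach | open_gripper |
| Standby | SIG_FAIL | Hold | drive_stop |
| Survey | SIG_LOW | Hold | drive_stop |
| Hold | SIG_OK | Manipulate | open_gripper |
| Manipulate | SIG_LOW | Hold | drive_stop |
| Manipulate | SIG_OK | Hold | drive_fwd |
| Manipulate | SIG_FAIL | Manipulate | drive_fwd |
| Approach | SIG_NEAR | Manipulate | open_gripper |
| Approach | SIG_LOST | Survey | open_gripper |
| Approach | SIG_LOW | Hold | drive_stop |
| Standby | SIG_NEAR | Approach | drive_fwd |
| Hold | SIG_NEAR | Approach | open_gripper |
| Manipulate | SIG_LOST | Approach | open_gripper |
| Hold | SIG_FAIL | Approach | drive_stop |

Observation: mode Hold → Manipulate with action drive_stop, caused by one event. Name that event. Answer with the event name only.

try SIG_NEAR: (Hold, SIG_NEAR) → (Approach, open_gripper)
try SIG_LOST: (Hold, SIG_LOST) → (Manipulate, drive_fwd)
try SIG_FAIL: (Hold, SIG_FAIL) → (Approach, drive_stop)
try SIG_LOW: (Hold, SIG_LOW) → (Manipulate, drive_stop)  ← matches
try SIG_OK: (Hold, SIG_OK) → (Manipulate, open_gripper)

SIG_LOW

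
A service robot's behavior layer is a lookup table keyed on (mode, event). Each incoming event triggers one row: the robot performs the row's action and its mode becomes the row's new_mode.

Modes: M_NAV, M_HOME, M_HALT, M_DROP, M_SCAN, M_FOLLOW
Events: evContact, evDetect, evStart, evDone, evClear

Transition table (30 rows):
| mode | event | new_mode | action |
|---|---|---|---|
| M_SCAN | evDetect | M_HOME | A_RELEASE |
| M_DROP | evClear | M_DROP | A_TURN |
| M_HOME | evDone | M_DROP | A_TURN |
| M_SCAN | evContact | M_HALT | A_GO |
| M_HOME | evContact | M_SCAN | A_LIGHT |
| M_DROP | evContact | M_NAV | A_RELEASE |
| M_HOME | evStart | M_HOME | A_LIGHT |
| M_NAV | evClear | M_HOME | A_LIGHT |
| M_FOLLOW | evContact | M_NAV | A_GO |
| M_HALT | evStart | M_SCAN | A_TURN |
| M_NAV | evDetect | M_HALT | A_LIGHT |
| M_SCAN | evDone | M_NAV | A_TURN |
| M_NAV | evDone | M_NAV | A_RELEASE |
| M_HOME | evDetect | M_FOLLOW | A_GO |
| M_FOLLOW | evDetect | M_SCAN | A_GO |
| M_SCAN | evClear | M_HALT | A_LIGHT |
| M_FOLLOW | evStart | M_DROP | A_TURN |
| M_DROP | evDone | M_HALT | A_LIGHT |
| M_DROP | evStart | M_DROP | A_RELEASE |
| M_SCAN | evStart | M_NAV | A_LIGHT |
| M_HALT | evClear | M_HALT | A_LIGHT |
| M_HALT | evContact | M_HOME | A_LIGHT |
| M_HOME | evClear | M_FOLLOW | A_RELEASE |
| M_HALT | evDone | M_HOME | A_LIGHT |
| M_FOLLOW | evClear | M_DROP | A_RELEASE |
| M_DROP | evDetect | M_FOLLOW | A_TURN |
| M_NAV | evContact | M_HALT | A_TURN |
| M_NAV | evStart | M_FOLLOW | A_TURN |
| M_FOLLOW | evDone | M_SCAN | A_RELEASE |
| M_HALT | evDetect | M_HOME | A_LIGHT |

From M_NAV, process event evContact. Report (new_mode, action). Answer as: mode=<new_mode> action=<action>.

mode=M_HALT action=A_TURN

current mode = M_NAV; filter table to that mode:
  (M_NAV, evClear) → (M_HOME, A_LIGHT)
  (M_NAV, evDetect) → (M_HALT, A_LIGHT)
  (M_NAV, evDone) → (M_NAV, A_RELEASE)
  (M_NAV, evContact) → (M_HALT, A_TURN)  ← event matches
  (M_NAV, evStart) → (M_FOLLOW, A_TURN)
event = evContact selects (M_HALT, A_TURN)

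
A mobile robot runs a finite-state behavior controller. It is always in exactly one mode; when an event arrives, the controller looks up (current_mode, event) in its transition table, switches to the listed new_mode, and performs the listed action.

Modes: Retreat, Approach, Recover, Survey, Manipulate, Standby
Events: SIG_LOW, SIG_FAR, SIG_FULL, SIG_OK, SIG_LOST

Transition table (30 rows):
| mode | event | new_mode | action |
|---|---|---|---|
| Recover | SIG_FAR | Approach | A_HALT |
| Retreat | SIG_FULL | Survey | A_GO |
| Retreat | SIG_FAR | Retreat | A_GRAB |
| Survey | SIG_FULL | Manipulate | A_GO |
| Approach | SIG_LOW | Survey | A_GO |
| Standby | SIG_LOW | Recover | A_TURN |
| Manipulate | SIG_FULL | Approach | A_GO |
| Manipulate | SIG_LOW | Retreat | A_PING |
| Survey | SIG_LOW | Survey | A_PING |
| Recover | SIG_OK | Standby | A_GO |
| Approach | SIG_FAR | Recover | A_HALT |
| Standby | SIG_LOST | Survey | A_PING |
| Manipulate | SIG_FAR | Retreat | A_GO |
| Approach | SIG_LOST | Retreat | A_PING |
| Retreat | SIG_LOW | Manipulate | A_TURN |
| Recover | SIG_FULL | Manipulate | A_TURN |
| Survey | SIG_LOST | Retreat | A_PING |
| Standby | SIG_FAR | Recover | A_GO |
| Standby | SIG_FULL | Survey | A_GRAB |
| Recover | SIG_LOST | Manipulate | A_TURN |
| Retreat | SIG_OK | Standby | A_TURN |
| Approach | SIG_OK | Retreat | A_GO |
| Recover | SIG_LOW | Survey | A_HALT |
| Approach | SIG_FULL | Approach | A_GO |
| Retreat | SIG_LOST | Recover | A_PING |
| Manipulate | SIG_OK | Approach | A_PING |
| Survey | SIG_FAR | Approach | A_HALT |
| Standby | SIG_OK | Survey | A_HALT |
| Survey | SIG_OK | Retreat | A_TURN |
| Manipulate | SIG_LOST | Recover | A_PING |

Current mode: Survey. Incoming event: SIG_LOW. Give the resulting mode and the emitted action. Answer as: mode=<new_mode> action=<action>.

mode=Survey action=A_PING

current mode = Survey; filter table to that mode:
  (Survey, SIG_FULL) → (Manipulate, A_GO)
  (Survey, SIG_LOW) → (Survey, A_PING)  ← event matches
  (Survey, SIG_LOST) → (Retreat, A_PING)
  (Survey, SIG_FAR) → (Approach, A_HALT)
  (Survey, SIG_OK) → (Retreat, A_TURN)
event = SIG_LOW selects (Survey, A_PING)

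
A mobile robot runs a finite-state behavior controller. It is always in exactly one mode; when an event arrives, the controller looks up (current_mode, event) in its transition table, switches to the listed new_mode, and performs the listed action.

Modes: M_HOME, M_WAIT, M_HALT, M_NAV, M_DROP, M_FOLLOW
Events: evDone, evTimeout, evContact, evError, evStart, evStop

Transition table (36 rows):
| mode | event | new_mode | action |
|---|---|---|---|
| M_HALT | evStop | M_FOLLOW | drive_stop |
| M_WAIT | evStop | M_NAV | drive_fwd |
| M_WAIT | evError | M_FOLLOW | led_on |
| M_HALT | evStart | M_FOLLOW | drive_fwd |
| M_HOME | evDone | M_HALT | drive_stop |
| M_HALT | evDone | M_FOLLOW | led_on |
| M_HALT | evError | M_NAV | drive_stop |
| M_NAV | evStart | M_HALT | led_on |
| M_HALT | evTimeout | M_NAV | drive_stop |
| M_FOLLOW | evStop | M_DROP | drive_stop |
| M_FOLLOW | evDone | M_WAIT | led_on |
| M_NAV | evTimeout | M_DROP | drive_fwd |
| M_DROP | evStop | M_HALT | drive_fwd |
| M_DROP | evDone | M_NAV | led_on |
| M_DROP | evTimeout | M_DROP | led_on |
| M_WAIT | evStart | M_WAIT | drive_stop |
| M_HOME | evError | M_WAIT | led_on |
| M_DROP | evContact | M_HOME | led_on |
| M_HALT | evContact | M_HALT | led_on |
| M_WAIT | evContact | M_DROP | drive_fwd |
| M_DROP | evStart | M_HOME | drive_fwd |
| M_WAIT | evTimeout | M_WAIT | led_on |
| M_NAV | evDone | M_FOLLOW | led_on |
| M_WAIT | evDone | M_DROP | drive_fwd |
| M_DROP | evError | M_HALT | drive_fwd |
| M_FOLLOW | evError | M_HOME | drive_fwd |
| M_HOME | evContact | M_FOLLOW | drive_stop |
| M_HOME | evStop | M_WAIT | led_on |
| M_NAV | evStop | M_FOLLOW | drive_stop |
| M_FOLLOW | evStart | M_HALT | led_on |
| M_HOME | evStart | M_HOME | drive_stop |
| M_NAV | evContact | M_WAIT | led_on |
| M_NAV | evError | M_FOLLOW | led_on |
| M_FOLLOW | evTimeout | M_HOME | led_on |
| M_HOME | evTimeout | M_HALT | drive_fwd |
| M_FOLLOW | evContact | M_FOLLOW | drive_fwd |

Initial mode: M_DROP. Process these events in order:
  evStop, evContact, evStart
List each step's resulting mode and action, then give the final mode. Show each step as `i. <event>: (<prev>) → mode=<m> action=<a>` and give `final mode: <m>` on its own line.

final mode: M_FOLLOW

1. evStop: (M_DROP) → mode=M_HALT action=drive_fwd
2. evContact: (M_HALT) → mode=M_HALT action=led_on
3. evStart: (M_HALT) → mode=M_FOLLOW action=drive_fwd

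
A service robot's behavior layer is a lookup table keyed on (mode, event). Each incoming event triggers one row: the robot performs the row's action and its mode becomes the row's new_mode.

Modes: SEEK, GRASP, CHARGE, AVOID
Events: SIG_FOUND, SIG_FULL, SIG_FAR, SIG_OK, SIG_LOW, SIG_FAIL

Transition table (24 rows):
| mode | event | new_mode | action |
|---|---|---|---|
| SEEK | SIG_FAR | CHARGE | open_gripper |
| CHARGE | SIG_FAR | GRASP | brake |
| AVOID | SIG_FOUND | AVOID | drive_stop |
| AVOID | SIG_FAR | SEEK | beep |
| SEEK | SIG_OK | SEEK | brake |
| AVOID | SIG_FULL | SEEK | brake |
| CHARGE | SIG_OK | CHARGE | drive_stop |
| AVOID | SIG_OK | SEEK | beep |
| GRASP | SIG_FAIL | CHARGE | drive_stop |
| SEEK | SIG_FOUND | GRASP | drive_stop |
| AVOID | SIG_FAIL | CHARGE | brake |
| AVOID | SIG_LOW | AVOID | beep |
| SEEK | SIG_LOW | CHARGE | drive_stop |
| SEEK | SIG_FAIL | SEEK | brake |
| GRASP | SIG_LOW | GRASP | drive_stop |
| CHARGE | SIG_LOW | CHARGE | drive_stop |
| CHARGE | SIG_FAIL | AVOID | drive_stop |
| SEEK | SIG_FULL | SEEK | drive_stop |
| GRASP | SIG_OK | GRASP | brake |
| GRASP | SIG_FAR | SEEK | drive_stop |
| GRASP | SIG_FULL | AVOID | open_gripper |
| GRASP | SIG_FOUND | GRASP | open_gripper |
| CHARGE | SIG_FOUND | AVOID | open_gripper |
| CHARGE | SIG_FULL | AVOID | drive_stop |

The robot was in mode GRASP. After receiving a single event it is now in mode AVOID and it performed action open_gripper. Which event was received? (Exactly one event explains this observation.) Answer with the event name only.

SIG_FULL

try SIG_FOUND: (GRASP, SIG_FOUND) → (GRASP, open_gripper)
try SIG_FULL: (GRASP, SIG_FULL) → (AVOID, open_gripper)  ← matches
try SIG_FAR: (GRASP, SIG_FAR) → (SEEK, drive_stop)
try SIG_OK: (GRASP, SIG_OK) → (GRASP, brake)
try SIG_LOW: (GRASP, SIG_LOW) → (GRASP, drive_stop)
try SIG_FAIL: (GRASP, SIG_FAIL) → (CHARGE, drive_stop)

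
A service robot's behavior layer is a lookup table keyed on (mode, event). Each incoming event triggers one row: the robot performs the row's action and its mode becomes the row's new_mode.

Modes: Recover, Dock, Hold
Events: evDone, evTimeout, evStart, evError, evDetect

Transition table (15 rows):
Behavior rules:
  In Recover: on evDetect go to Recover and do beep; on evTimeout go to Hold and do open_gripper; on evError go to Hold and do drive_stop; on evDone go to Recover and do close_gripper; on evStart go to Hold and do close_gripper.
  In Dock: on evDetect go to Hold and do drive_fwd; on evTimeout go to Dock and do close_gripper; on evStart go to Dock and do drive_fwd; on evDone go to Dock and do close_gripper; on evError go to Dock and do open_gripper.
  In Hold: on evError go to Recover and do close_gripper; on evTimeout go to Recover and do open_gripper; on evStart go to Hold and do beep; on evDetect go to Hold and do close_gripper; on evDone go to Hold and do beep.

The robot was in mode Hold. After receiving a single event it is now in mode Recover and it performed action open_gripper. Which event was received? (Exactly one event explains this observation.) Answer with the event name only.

evTimeout

try evDone: (Hold, evDone) → (Hold, beep)
try evTimeout: (Hold, evTimeout) → (Recover, open_gripper)  ← matches
try evStart: (Hold, evStart) → (Hold, beep)
try evError: (Hold, evError) → (Recover, close_gripper)
try evDetect: (Hold, evDetect) → (Hold, close_gripper)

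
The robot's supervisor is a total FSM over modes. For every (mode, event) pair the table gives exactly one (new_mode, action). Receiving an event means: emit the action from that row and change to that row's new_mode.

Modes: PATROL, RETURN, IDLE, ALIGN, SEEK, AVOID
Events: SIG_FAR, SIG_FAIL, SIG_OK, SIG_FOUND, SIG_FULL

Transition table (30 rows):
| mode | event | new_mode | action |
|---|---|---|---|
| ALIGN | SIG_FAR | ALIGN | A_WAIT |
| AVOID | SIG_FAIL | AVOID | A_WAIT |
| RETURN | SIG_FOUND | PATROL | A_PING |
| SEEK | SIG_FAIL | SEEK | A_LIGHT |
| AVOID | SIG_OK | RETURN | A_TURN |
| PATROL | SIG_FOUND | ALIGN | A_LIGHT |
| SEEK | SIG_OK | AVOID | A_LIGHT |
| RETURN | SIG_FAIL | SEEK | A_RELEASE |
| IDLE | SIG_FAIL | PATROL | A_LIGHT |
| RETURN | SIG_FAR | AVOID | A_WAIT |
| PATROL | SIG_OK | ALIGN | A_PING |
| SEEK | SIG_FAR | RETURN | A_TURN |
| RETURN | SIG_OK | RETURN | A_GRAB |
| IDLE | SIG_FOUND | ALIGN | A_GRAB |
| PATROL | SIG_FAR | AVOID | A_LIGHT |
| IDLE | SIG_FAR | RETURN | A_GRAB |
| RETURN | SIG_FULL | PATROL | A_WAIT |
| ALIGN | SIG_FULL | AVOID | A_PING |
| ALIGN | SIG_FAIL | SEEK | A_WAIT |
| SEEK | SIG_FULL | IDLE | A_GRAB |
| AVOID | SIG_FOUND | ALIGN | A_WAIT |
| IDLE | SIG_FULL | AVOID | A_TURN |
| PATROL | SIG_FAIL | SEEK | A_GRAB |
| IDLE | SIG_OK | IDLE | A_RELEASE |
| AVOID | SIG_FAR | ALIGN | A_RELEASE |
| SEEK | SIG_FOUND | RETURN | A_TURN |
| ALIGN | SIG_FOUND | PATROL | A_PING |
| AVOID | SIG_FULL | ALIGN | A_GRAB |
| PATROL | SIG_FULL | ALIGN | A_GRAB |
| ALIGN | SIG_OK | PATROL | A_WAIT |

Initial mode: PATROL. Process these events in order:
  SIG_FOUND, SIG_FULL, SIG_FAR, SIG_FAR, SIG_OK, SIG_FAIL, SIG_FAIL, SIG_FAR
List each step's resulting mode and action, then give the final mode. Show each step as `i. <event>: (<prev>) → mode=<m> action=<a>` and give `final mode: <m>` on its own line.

final mode: RETURN

1. SIG_FOUND: (PATROL) → mode=ALIGN action=A_LIGHT
2. SIG_FULL: (ALIGN) → mode=AVOID action=A_PING
3. SIG_FAR: (AVOID) → mode=ALIGN action=A_RELEASE
4. SIG_FAR: (ALIGN) → mode=ALIGN action=A_WAIT
5. SIG_OK: (ALIGN) → mode=PATROL action=A_WAIT
6. SIG_FAIL: (PATROL) → mode=SEEK action=A_GRAB
7. SIG_FAIL: (SEEK) → mode=SEEK action=A_LIGHT
8. SIG_FAR: (SEEK) → mode=RETURN action=A_TURN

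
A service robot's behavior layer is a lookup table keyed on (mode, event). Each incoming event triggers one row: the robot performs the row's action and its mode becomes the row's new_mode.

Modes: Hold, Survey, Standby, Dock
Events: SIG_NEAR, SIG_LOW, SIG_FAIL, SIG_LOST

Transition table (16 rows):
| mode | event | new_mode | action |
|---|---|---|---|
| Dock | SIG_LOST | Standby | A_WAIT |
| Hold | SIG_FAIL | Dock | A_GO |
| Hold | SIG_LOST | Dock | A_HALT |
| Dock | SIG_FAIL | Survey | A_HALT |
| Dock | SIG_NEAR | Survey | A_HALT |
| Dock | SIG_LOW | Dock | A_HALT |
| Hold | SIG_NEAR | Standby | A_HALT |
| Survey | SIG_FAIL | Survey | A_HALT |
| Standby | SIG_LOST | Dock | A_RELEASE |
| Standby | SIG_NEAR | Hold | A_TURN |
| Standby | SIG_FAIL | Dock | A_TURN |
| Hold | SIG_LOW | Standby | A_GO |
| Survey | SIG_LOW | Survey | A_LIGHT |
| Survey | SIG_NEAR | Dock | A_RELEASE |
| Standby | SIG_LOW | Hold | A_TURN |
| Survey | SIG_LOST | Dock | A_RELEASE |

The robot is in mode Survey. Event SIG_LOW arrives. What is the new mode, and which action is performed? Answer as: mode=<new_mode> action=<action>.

mode=Survey action=A_LIGHT

current mode = Survey; filter table to that mode:
  (Survey, SIG_FAIL) → (Survey, A_HALT)
  (Survey, SIG_LOW) → (Survey, A_LIGHT)  ← event matches
  (Survey, SIG_NEAR) → (Dock, A_RELEASE)
  (Survey, SIG_LOST) → (Dock, A_RELEASE)
event = SIG_LOW selects (Survey, A_LIGHT)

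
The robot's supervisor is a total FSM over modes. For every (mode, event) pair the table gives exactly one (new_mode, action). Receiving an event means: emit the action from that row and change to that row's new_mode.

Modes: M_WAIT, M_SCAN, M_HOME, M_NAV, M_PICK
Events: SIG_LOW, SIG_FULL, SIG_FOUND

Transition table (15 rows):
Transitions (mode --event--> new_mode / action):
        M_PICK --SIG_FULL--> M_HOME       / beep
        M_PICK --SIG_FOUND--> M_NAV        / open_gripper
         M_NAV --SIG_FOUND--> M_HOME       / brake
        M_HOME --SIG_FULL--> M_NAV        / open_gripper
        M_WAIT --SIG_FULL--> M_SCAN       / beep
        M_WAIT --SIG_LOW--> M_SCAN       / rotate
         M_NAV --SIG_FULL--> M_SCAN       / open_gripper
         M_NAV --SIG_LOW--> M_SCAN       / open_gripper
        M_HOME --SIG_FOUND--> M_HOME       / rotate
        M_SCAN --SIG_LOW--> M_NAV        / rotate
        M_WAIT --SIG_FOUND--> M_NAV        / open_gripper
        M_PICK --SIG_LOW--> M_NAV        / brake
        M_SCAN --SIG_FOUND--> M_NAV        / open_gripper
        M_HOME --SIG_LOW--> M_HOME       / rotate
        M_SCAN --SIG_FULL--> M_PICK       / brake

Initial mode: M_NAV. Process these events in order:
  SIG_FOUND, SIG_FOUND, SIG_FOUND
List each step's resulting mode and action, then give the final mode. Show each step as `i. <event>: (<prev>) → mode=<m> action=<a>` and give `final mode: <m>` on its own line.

final mode: M_HOME

1. SIG_FOUND: (M_NAV) → mode=M_HOME action=brake
2. SIG_FOUND: (M_HOME) → mode=M_HOME action=rotate
3. SIG_FOUND: (M_HOME) → mode=M_HOME action=rotate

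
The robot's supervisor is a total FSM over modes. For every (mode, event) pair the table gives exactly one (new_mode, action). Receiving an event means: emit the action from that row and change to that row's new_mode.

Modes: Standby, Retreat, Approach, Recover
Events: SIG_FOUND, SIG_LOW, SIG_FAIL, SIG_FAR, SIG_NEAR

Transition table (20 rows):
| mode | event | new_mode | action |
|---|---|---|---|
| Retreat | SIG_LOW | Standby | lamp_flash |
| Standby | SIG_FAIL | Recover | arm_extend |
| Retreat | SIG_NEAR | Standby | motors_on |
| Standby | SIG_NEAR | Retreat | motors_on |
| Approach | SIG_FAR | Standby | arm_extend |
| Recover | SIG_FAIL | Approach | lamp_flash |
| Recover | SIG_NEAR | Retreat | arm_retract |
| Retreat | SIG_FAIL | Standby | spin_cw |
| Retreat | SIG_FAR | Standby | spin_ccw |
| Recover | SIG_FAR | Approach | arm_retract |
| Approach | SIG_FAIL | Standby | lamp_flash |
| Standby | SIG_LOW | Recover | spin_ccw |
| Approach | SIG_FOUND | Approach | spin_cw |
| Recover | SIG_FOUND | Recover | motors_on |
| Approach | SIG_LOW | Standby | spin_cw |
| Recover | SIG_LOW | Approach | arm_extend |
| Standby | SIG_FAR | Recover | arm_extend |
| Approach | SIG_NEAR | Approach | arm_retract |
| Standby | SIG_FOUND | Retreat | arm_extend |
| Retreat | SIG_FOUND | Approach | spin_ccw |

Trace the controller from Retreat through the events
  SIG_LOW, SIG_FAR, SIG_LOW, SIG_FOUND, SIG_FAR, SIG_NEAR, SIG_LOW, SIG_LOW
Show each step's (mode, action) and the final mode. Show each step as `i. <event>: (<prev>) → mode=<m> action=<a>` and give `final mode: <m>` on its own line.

final mode: Recover

1. SIG_LOW: (Retreat) → mode=Standby action=lamp_flash
2. SIG_FAR: (Standby) → mode=Recover action=arm_extend
3. SIG_LOW: (Recover) → mode=Approach action=arm_extend
4. SIG_FOUND: (Approach) → mode=Approach action=spin_cw
5. SIG_FAR: (Approach) → mode=Standby action=arm_extend
6. SIG_NEAR: (Standby) → mode=Retreat action=motors_on
7. SIG_LOW: (Retreat) → mode=Standby action=lamp_flash
8. SIG_LOW: (Standby) → mode=Recover action=spin_ccw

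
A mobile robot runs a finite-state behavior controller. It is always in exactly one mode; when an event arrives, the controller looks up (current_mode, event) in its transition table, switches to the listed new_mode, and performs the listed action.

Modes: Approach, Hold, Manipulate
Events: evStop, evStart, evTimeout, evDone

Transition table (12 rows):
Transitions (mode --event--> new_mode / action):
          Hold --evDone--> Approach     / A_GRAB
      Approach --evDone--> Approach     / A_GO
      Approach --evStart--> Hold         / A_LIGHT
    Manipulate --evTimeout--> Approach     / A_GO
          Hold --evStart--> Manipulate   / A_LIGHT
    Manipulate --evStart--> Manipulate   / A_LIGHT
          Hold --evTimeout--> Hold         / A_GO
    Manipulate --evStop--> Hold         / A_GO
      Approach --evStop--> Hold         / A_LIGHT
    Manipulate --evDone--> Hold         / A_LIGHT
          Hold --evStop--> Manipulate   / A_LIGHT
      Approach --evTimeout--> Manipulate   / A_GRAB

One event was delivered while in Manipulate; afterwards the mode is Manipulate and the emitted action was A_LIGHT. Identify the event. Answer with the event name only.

evStart

try evStop: (Manipulate, evStop) → (Hold, A_GO)
try evStart: (Manipulate, evStart) → (Manipulate, A_LIGHT)  ← matches
try evTimeout: (Manipulate, evTimeout) → (Approach, A_GO)
try evDone: (Manipulate, evDone) → (Hold, A_LIGHT)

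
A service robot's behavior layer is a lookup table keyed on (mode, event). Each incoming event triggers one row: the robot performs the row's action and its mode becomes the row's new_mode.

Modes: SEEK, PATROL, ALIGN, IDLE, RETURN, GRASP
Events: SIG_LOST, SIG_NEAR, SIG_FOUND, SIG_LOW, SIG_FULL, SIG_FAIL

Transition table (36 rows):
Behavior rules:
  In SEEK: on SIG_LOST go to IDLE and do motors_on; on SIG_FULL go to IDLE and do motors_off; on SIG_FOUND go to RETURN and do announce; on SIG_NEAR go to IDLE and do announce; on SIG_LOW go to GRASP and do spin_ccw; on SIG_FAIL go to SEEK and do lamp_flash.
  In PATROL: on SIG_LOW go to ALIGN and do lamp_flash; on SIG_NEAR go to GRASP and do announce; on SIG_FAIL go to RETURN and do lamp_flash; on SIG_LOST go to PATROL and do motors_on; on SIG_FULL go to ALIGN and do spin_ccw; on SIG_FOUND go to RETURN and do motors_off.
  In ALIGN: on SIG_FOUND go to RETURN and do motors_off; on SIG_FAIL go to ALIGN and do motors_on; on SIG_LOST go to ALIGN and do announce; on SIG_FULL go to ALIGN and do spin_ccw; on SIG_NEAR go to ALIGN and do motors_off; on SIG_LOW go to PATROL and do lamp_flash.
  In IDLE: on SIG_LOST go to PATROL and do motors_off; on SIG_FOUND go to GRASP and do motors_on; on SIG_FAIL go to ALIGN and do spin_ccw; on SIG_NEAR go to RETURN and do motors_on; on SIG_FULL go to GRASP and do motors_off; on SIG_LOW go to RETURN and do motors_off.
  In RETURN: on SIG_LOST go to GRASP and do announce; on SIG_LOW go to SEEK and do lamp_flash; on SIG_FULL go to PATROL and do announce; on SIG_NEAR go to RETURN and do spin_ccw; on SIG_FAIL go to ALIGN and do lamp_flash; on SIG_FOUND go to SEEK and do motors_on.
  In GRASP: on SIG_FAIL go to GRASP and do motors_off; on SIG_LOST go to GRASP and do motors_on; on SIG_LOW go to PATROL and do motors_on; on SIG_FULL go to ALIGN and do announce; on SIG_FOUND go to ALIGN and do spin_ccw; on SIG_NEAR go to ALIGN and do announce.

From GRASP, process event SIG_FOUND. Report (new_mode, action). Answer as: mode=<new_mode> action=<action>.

mode=ALIGN action=spin_ccw

current mode = GRASP; filter table to that mode:
  (GRASP, SIG_FAIL) → (GRASP, motors_off)
  (GRASP, SIG_LOST) → (GRASP, motors_on)
  (GRASP, SIG_LOW) → (PATROL, motors_on)
  (GRASP, SIG_FULL) → (ALIGN, announce)
  (GRASP, SIG_FOUND) → (ALIGN, spin_ccw)  ← event matches
  (GRASP, SIG_NEAR) → (ALIGN, announce)
event = SIG_FOUND selects (ALIGN, spin_ccw)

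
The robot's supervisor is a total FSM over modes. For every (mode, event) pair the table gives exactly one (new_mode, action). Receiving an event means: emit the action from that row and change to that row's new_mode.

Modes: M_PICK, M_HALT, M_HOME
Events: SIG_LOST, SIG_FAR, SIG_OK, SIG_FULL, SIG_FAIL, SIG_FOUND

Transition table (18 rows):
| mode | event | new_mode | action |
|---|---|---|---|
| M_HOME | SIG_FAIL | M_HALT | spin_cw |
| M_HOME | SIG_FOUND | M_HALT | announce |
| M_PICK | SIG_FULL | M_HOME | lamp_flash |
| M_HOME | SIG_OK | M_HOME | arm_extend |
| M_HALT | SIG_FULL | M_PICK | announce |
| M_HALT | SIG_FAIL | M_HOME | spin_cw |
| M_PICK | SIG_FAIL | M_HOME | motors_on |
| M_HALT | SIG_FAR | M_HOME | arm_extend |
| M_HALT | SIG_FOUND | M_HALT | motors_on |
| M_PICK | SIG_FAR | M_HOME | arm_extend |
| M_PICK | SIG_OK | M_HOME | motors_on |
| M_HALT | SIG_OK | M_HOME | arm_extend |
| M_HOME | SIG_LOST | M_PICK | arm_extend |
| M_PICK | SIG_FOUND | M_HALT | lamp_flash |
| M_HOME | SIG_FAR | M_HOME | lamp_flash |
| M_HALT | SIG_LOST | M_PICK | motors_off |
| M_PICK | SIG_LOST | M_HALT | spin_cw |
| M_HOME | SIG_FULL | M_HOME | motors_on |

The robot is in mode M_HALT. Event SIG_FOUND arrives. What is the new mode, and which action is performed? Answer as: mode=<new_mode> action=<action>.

current mode = M_HALT; filter table to that mode:
  (M_HALT, SIG_FULL) → (M_PICK, announce)
  (M_HALT, SIG_FAIL) → (M_HOME, spin_cw)
  (M_HALT, SIG_FAR) → (M_HOME, arm_extend)
  (M_HALT, SIG_FOUND) → (M_HALT, motors_on)  ← event matches
  (M_HALT, SIG_OK) → (M_HOME, arm_extend)
  (M_HALT, SIG_LOST) → (M_PICK, motors_off)
event = SIG_FOUND selects (M_HALT, motors_on)

mode=M_HALT action=motors_on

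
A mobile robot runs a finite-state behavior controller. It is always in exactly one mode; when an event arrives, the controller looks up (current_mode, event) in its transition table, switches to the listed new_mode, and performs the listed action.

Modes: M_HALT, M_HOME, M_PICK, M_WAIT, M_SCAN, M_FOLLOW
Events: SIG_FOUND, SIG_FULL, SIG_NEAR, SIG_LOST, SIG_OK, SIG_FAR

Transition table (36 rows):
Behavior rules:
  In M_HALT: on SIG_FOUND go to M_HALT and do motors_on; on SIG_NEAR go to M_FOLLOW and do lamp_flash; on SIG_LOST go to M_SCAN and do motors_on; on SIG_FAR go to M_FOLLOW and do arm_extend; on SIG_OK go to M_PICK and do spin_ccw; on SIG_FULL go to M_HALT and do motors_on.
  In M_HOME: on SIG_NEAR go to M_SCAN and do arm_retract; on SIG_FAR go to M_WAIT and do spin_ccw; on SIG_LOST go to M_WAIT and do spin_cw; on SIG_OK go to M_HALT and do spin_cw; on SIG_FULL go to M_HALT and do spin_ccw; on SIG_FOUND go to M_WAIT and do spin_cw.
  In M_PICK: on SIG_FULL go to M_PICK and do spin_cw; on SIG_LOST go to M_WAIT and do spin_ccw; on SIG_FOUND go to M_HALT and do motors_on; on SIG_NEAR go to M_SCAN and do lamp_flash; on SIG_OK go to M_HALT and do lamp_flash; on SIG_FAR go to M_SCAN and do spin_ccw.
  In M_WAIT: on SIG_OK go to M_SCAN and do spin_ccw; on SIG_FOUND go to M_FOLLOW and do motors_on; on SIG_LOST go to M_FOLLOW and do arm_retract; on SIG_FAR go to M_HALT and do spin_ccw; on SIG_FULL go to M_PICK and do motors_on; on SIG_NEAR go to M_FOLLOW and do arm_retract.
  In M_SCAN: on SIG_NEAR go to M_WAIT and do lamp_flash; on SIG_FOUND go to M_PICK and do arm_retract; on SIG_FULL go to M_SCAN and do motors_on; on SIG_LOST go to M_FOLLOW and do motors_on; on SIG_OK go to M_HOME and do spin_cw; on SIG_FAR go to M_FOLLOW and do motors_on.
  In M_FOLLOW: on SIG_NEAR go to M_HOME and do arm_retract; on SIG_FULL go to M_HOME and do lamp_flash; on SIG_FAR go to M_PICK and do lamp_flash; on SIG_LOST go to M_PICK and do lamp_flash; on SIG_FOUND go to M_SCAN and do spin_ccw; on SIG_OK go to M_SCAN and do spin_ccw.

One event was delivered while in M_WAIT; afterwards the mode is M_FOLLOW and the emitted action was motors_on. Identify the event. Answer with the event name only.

try SIG_FOUND: (M_WAIT, SIG_FOUND) → (M_FOLLOW, motors_on)  ← matches
try SIG_FULL: (M_WAIT, SIG_FULL) → (M_PICK, motors_on)
try SIG_NEAR: (M_WAIT, SIG_NEAR) → (M_FOLLOW, arm_retract)
try SIG_LOST: (M_WAIT, SIG_LOST) → (M_FOLLOW, arm_retract)
try SIG_OK: (M_WAIT, SIG_OK) → (M_SCAN, spin_ccw)
try SIG_FAR: (M_WAIT, SIG_FAR) → (M_HALT, spin_ccw)

SIG_FOUND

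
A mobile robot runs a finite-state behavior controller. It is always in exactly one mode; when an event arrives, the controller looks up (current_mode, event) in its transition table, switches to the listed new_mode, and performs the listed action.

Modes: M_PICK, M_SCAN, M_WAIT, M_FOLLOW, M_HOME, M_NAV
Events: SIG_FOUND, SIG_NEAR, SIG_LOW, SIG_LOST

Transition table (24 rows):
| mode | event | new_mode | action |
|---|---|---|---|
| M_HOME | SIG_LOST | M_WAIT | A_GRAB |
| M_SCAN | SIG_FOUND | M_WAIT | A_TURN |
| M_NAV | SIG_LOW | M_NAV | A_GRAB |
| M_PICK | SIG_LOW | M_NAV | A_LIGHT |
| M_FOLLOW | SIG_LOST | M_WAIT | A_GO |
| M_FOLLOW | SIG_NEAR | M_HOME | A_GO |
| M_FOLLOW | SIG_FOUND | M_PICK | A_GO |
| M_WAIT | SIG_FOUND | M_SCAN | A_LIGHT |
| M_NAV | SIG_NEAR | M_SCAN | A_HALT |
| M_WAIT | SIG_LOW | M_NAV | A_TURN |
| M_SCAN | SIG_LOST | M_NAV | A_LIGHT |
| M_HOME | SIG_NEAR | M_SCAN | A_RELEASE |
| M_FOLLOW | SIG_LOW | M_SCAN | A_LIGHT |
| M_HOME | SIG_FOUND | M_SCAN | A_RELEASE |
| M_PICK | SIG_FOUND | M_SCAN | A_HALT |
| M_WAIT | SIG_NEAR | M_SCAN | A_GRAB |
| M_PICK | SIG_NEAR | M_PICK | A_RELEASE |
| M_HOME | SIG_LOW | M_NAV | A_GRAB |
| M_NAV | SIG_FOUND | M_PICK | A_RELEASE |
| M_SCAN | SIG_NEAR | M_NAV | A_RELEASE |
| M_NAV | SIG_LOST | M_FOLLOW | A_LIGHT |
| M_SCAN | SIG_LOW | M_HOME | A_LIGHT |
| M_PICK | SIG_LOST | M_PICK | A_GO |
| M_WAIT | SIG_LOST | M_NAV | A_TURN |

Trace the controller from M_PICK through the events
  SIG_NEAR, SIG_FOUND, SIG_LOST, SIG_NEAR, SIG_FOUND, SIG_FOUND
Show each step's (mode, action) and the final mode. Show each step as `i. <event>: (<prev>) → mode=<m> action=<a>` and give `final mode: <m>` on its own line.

1. SIG_NEAR: (M_PICK) → mode=M_PICK action=A_RELEASE
2. SIG_FOUND: (M_PICK) → mode=M_SCAN action=A_HALT
3. SIG_LOST: (M_SCAN) → mode=M_NAV action=A_LIGHT
4. SIG_NEAR: (M_NAV) → mode=M_SCAN action=A_HALT
5. SIG_FOUND: (M_SCAN) → mode=M_WAIT action=A_TURN
6. SIG_FOUND: (M_WAIT) → mode=M_SCAN action=A_LIGHT

final mode: M_SCAN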